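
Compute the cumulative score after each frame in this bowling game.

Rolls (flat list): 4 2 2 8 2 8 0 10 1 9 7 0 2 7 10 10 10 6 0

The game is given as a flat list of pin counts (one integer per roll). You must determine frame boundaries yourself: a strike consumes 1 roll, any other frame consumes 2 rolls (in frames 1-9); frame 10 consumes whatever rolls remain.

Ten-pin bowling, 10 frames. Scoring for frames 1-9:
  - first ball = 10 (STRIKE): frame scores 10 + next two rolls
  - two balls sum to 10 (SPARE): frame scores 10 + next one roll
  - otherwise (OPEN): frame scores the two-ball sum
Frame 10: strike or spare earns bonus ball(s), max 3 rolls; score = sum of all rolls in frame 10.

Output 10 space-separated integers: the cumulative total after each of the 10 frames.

Answer: 6 18 28 39 56 63 72 102 128 144

Derivation:
Frame 1: OPEN (4+2=6). Cumulative: 6
Frame 2: SPARE (2+8=10). 10 + next roll (2) = 12. Cumulative: 18
Frame 3: SPARE (2+8=10). 10 + next roll (0) = 10. Cumulative: 28
Frame 4: SPARE (0+10=10). 10 + next roll (1) = 11. Cumulative: 39
Frame 5: SPARE (1+9=10). 10 + next roll (7) = 17. Cumulative: 56
Frame 6: OPEN (7+0=7). Cumulative: 63
Frame 7: OPEN (2+7=9). Cumulative: 72
Frame 8: STRIKE. 10 + next two rolls (10+10) = 30. Cumulative: 102
Frame 9: STRIKE. 10 + next two rolls (10+6) = 26. Cumulative: 128
Frame 10: STRIKE. Sum of all frame-10 rolls (10+6+0) = 16. Cumulative: 144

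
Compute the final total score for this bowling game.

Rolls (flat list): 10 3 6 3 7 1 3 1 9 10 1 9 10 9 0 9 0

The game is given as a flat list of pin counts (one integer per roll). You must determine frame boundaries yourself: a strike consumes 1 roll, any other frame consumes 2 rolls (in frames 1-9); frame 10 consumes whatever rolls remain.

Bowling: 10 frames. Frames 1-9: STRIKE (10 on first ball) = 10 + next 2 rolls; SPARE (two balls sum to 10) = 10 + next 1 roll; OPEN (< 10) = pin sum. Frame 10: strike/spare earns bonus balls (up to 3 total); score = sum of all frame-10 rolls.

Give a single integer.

Answer: 140

Derivation:
Frame 1: STRIKE. 10 + next two rolls (3+6) = 19. Cumulative: 19
Frame 2: OPEN (3+6=9). Cumulative: 28
Frame 3: SPARE (3+7=10). 10 + next roll (1) = 11. Cumulative: 39
Frame 4: OPEN (1+3=4). Cumulative: 43
Frame 5: SPARE (1+9=10). 10 + next roll (10) = 20. Cumulative: 63
Frame 6: STRIKE. 10 + next two rolls (1+9) = 20. Cumulative: 83
Frame 7: SPARE (1+9=10). 10 + next roll (10) = 20. Cumulative: 103
Frame 8: STRIKE. 10 + next two rolls (9+0) = 19. Cumulative: 122
Frame 9: OPEN (9+0=9). Cumulative: 131
Frame 10: OPEN. Sum of all frame-10 rolls (9+0) = 9. Cumulative: 140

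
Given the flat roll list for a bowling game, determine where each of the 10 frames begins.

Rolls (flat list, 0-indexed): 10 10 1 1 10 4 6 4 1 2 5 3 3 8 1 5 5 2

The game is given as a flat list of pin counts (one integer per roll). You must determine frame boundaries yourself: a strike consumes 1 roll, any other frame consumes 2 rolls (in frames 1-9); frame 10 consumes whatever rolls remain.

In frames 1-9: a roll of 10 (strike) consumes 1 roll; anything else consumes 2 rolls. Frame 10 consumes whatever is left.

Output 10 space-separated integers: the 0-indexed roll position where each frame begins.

Frame 1 starts at roll index 0: roll=10 (strike), consumes 1 roll
Frame 2 starts at roll index 1: roll=10 (strike), consumes 1 roll
Frame 3 starts at roll index 2: rolls=1,1 (sum=2), consumes 2 rolls
Frame 4 starts at roll index 4: roll=10 (strike), consumes 1 roll
Frame 5 starts at roll index 5: rolls=4,6 (sum=10), consumes 2 rolls
Frame 6 starts at roll index 7: rolls=4,1 (sum=5), consumes 2 rolls
Frame 7 starts at roll index 9: rolls=2,5 (sum=7), consumes 2 rolls
Frame 8 starts at roll index 11: rolls=3,3 (sum=6), consumes 2 rolls
Frame 9 starts at roll index 13: rolls=8,1 (sum=9), consumes 2 rolls
Frame 10 starts at roll index 15: 3 remaining rolls

Answer: 0 1 2 4 5 7 9 11 13 15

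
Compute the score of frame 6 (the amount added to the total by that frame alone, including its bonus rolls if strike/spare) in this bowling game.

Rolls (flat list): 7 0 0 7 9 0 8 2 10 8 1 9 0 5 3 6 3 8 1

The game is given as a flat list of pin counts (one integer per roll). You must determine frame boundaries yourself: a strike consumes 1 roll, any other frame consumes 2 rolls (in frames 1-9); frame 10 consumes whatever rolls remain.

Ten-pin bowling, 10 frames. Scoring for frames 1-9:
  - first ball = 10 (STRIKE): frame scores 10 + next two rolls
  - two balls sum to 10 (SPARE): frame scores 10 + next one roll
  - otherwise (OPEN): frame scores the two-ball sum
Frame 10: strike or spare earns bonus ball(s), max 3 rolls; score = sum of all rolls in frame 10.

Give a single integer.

Answer: 9

Derivation:
Frame 1: OPEN (7+0=7). Cumulative: 7
Frame 2: OPEN (0+7=7). Cumulative: 14
Frame 3: OPEN (9+0=9). Cumulative: 23
Frame 4: SPARE (8+2=10). 10 + next roll (10) = 20. Cumulative: 43
Frame 5: STRIKE. 10 + next two rolls (8+1) = 19. Cumulative: 62
Frame 6: OPEN (8+1=9). Cumulative: 71
Frame 7: OPEN (9+0=9). Cumulative: 80
Frame 8: OPEN (5+3=8). Cumulative: 88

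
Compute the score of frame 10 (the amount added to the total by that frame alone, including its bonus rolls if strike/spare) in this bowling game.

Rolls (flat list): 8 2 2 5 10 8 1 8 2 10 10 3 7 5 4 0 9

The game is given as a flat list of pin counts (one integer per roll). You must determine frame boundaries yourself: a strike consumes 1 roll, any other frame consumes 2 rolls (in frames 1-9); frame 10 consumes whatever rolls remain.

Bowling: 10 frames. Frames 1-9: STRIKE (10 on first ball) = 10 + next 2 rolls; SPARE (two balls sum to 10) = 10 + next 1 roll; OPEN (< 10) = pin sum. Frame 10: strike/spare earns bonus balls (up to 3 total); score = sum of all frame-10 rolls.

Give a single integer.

Frame 1: SPARE (8+2=10). 10 + next roll (2) = 12. Cumulative: 12
Frame 2: OPEN (2+5=7). Cumulative: 19
Frame 3: STRIKE. 10 + next two rolls (8+1) = 19. Cumulative: 38
Frame 4: OPEN (8+1=9). Cumulative: 47
Frame 5: SPARE (8+2=10). 10 + next roll (10) = 20. Cumulative: 67
Frame 6: STRIKE. 10 + next two rolls (10+3) = 23. Cumulative: 90
Frame 7: STRIKE. 10 + next two rolls (3+7) = 20. Cumulative: 110
Frame 8: SPARE (3+7=10). 10 + next roll (5) = 15. Cumulative: 125
Frame 9: OPEN (5+4=9). Cumulative: 134
Frame 10: OPEN. Sum of all frame-10 rolls (0+9) = 9. Cumulative: 143

Answer: 9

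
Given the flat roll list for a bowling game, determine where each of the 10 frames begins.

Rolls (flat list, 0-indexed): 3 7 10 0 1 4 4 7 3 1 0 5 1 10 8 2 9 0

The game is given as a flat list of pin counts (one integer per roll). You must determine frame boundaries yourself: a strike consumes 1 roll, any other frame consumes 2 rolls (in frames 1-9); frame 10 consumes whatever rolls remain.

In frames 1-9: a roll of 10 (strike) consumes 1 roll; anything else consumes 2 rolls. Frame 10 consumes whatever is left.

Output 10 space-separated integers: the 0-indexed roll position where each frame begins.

Answer: 0 2 3 5 7 9 11 13 14 16

Derivation:
Frame 1 starts at roll index 0: rolls=3,7 (sum=10), consumes 2 rolls
Frame 2 starts at roll index 2: roll=10 (strike), consumes 1 roll
Frame 3 starts at roll index 3: rolls=0,1 (sum=1), consumes 2 rolls
Frame 4 starts at roll index 5: rolls=4,4 (sum=8), consumes 2 rolls
Frame 5 starts at roll index 7: rolls=7,3 (sum=10), consumes 2 rolls
Frame 6 starts at roll index 9: rolls=1,0 (sum=1), consumes 2 rolls
Frame 7 starts at roll index 11: rolls=5,1 (sum=6), consumes 2 rolls
Frame 8 starts at roll index 13: roll=10 (strike), consumes 1 roll
Frame 9 starts at roll index 14: rolls=8,2 (sum=10), consumes 2 rolls
Frame 10 starts at roll index 16: 2 remaining rolls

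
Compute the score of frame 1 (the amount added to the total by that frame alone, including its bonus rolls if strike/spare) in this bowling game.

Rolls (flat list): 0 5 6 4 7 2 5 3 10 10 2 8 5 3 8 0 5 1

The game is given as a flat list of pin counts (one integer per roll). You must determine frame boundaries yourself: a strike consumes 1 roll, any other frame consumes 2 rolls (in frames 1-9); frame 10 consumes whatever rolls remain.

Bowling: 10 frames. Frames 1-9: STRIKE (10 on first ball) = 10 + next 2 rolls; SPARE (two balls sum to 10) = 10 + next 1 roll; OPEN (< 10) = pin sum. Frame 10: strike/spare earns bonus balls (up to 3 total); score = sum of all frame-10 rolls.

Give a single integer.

Frame 1: OPEN (0+5=5). Cumulative: 5
Frame 2: SPARE (6+4=10). 10 + next roll (7) = 17. Cumulative: 22
Frame 3: OPEN (7+2=9). Cumulative: 31

Answer: 5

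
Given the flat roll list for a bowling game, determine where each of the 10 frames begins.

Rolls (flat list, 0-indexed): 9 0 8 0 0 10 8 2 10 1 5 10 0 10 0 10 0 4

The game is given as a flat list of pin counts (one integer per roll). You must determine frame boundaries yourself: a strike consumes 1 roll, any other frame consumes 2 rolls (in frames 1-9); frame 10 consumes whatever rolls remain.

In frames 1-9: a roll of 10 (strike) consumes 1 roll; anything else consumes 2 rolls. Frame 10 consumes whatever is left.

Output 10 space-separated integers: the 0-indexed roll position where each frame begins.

Frame 1 starts at roll index 0: rolls=9,0 (sum=9), consumes 2 rolls
Frame 2 starts at roll index 2: rolls=8,0 (sum=8), consumes 2 rolls
Frame 3 starts at roll index 4: rolls=0,10 (sum=10), consumes 2 rolls
Frame 4 starts at roll index 6: rolls=8,2 (sum=10), consumes 2 rolls
Frame 5 starts at roll index 8: roll=10 (strike), consumes 1 roll
Frame 6 starts at roll index 9: rolls=1,5 (sum=6), consumes 2 rolls
Frame 7 starts at roll index 11: roll=10 (strike), consumes 1 roll
Frame 8 starts at roll index 12: rolls=0,10 (sum=10), consumes 2 rolls
Frame 9 starts at roll index 14: rolls=0,10 (sum=10), consumes 2 rolls
Frame 10 starts at roll index 16: 2 remaining rolls

Answer: 0 2 4 6 8 9 11 12 14 16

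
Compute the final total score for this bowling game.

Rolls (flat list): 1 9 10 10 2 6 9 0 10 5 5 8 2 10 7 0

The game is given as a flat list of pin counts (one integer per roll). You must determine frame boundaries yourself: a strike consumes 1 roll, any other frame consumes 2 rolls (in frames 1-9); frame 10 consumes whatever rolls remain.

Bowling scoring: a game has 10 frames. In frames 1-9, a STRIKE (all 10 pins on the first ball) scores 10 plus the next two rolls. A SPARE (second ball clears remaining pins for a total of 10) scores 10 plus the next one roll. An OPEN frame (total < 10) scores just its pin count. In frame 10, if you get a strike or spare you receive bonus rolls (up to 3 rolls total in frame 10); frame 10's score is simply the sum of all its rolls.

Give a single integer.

Answer: 159

Derivation:
Frame 1: SPARE (1+9=10). 10 + next roll (10) = 20. Cumulative: 20
Frame 2: STRIKE. 10 + next two rolls (10+2) = 22. Cumulative: 42
Frame 3: STRIKE. 10 + next two rolls (2+6) = 18. Cumulative: 60
Frame 4: OPEN (2+6=8). Cumulative: 68
Frame 5: OPEN (9+0=9). Cumulative: 77
Frame 6: STRIKE. 10 + next two rolls (5+5) = 20. Cumulative: 97
Frame 7: SPARE (5+5=10). 10 + next roll (8) = 18. Cumulative: 115
Frame 8: SPARE (8+2=10). 10 + next roll (10) = 20. Cumulative: 135
Frame 9: STRIKE. 10 + next two rolls (7+0) = 17. Cumulative: 152
Frame 10: OPEN. Sum of all frame-10 rolls (7+0) = 7. Cumulative: 159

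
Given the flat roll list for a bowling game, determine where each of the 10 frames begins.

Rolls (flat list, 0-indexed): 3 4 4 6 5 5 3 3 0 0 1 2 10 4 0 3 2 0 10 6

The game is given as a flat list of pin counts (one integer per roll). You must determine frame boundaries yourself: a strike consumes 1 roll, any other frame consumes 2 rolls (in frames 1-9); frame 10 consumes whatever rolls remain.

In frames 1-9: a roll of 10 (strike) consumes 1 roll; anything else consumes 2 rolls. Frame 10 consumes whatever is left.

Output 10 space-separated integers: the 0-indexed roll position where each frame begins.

Answer: 0 2 4 6 8 10 12 13 15 17

Derivation:
Frame 1 starts at roll index 0: rolls=3,4 (sum=7), consumes 2 rolls
Frame 2 starts at roll index 2: rolls=4,6 (sum=10), consumes 2 rolls
Frame 3 starts at roll index 4: rolls=5,5 (sum=10), consumes 2 rolls
Frame 4 starts at roll index 6: rolls=3,3 (sum=6), consumes 2 rolls
Frame 5 starts at roll index 8: rolls=0,0 (sum=0), consumes 2 rolls
Frame 6 starts at roll index 10: rolls=1,2 (sum=3), consumes 2 rolls
Frame 7 starts at roll index 12: roll=10 (strike), consumes 1 roll
Frame 8 starts at roll index 13: rolls=4,0 (sum=4), consumes 2 rolls
Frame 9 starts at roll index 15: rolls=3,2 (sum=5), consumes 2 rolls
Frame 10 starts at roll index 17: 3 remaining rolls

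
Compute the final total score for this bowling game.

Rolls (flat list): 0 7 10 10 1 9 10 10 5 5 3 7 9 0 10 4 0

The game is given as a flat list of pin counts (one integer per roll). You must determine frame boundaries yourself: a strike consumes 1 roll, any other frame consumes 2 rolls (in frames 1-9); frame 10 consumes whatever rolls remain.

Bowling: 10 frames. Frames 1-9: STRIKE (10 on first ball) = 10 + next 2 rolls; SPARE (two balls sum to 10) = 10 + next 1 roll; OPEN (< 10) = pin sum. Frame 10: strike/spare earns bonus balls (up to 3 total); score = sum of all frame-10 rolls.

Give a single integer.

Frame 1: OPEN (0+7=7). Cumulative: 7
Frame 2: STRIKE. 10 + next two rolls (10+1) = 21. Cumulative: 28
Frame 3: STRIKE. 10 + next two rolls (1+9) = 20. Cumulative: 48
Frame 4: SPARE (1+9=10). 10 + next roll (10) = 20. Cumulative: 68
Frame 5: STRIKE. 10 + next two rolls (10+5) = 25. Cumulative: 93
Frame 6: STRIKE. 10 + next two rolls (5+5) = 20. Cumulative: 113
Frame 7: SPARE (5+5=10). 10 + next roll (3) = 13. Cumulative: 126
Frame 8: SPARE (3+7=10). 10 + next roll (9) = 19. Cumulative: 145
Frame 9: OPEN (9+0=9). Cumulative: 154
Frame 10: STRIKE. Sum of all frame-10 rolls (10+4+0) = 14. Cumulative: 168

Answer: 168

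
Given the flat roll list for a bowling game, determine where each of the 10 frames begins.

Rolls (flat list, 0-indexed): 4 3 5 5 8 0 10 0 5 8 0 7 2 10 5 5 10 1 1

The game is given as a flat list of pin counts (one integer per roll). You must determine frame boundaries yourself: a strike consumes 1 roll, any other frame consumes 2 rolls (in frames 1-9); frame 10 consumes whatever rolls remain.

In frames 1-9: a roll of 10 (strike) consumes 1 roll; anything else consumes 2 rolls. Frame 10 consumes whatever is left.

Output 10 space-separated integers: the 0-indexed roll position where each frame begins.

Frame 1 starts at roll index 0: rolls=4,3 (sum=7), consumes 2 rolls
Frame 2 starts at roll index 2: rolls=5,5 (sum=10), consumes 2 rolls
Frame 3 starts at roll index 4: rolls=8,0 (sum=8), consumes 2 rolls
Frame 4 starts at roll index 6: roll=10 (strike), consumes 1 roll
Frame 5 starts at roll index 7: rolls=0,5 (sum=5), consumes 2 rolls
Frame 6 starts at roll index 9: rolls=8,0 (sum=8), consumes 2 rolls
Frame 7 starts at roll index 11: rolls=7,2 (sum=9), consumes 2 rolls
Frame 8 starts at roll index 13: roll=10 (strike), consumes 1 roll
Frame 9 starts at roll index 14: rolls=5,5 (sum=10), consumes 2 rolls
Frame 10 starts at roll index 16: 3 remaining rolls

Answer: 0 2 4 6 7 9 11 13 14 16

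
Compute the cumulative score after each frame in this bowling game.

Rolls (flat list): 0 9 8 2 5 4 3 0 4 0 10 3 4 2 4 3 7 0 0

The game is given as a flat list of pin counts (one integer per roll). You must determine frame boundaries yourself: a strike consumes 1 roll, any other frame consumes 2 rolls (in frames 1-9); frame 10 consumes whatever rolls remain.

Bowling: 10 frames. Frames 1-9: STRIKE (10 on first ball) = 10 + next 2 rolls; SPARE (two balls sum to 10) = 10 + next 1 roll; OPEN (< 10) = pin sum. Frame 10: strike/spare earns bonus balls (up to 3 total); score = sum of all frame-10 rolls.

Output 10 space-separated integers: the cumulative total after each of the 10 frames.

Frame 1: OPEN (0+9=9). Cumulative: 9
Frame 2: SPARE (8+2=10). 10 + next roll (5) = 15. Cumulative: 24
Frame 3: OPEN (5+4=9). Cumulative: 33
Frame 4: OPEN (3+0=3). Cumulative: 36
Frame 5: OPEN (4+0=4). Cumulative: 40
Frame 6: STRIKE. 10 + next two rolls (3+4) = 17. Cumulative: 57
Frame 7: OPEN (3+4=7). Cumulative: 64
Frame 8: OPEN (2+4=6). Cumulative: 70
Frame 9: SPARE (3+7=10). 10 + next roll (0) = 10. Cumulative: 80
Frame 10: OPEN. Sum of all frame-10 rolls (0+0) = 0. Cumulative: 80

Answer: 9 24 33 36 40 57 64 70 80 80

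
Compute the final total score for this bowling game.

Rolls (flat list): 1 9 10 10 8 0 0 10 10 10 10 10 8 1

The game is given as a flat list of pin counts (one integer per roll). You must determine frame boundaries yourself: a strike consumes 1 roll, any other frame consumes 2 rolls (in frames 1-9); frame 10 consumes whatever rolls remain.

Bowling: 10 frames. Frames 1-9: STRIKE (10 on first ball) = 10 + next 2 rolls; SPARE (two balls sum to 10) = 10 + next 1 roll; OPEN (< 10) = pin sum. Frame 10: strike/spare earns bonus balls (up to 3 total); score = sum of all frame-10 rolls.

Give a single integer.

Answer: 210

Derivation:
Frame 1: SPARE (1+9=10). 10 + next roll (10) = 20. Cumulative: 20
Frame 2: STRIKE. 10 + next two rolls (10+8) = 28. Cumulative: 48
Frame 3: STRIKE. 10 + next two rolls (8+0) = 18. Cumulative: 66
Frame 4: OPEN (8+0=8). Cumulative: 74
Frame 5: SPARE (0+10=10). 10 + next roll (10) = 20. Cumulative: 94
Frame 6: STRIKE. 10 + next two rolls (10+10) = 30. Cumulative: 124
Frame 7: STRIKE. 10 + next two rolls (10+10) = 30. Cumulative: 154
Frame 8: STRIKE. 10 + next two rolls (10+8) = 28. Cumulative: 182
Frame 9: STRIKE. 10 + next two rolls (8+1) = 19. Cumulative: 201
Frame 10: OPEN. Sum of all frame-10 rolls (8+1) = 9. Cumulative: 210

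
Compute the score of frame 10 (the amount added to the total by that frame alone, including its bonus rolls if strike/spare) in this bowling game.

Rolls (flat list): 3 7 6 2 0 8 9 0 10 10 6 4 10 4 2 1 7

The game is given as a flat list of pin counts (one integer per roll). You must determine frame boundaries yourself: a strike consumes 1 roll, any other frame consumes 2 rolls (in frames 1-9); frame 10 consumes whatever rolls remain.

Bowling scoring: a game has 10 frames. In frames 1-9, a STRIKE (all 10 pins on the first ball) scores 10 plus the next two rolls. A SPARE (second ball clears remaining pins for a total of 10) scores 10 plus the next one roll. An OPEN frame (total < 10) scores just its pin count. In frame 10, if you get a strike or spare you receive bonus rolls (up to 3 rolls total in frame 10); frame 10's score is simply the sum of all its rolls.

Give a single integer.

Answer: 8

Derivation:
Frame 1: SPARE (3+7=10). 10 + next roll (6) = 16. Cumulative: 16
Frame 2: OPEN (6+2=8). Cumulative: 24
Frame 3: OPEN (0+8=8). Cumulative: 32
Frame 4: OPEN (9+0=9). Cumulative: 41
Frame 5: STRIKE. 10 + next two rolls (10+6) = 26. Cumulative: 67
Frame 6: STRIKE. 10 + next two rolls (6+4) = 20. Cumulative: 87
Frame 7: SPARE (6+4=10). 10 + next roll (10) = 20. Cumulative: 107
Frame 8: STRIKE. 10 + next two rolls (4+2) = 16. Cumulative: 123
Frame 9: OPEN (4+2=6). Cumulative: 129
Frame 10: OPEN. Sum of all frame-10 rolls (1+7) = 8. Cumulative: 137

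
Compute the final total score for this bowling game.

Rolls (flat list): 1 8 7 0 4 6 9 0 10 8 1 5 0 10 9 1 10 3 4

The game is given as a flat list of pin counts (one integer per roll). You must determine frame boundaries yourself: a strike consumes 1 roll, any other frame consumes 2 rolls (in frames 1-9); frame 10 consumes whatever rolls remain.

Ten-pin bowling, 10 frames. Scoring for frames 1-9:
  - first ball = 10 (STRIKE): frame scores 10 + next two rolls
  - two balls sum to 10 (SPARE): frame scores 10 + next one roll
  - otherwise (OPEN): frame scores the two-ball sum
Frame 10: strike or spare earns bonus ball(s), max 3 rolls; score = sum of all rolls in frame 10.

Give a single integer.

Answer: 134

Derivation:
Frame 1: OPEN (1+8=9). Cumulative: 9
Frame 2: OPEN (7+0=7). Cumulative: 16
Frame 3: SPARE (4+6=10). 10 + next roll (9) = 19. Cumulative: 35
Frame 4: OPEN (9+0=9). Cumulative: 44
Frame 5: STRIKE. 10 + next two rolls (8+1) = 19. Cumulative: 63
Frame 6: OPEN (8+1=9). Cumulative: 72
Frame 7: OPEN (5+0=5). Cumulative: 77
Frame 8: STRIKE. 10 + next two rolls (9+1) = 20. Cumulative: 97
Frame 9: SPARE (9+1=10). 10 + next roll (10) = 20. Cumulative: 117
Frame 10: STRIKE. Sum of all frame-10 rolls (10+3+4) = 17. Cumulative: 134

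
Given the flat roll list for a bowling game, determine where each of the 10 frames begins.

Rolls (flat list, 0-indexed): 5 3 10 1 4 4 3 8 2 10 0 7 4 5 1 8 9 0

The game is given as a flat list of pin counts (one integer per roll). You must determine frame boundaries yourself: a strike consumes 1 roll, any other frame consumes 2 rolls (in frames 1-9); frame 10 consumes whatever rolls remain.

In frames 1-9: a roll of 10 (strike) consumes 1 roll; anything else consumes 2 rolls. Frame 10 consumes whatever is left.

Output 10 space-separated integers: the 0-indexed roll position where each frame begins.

Answer: 0 2 3 5 7 9 10 12 14 16

Derivation:
Frame 1 starts at roll index 0: rolls=5,3 (sum=8), consumes 2 rolls
Frame 2 starts at roll index 2: roll=10 (strike), consumes 1 roll
Frame 3 starts at roll index 3: rolls=1,4 (sum=5), consumes 2 rolls
Frame 4 starts at roll index 5: rolls=4,3 (sum=7), consumes 2 rolls
Frame 5 starts at roll index 7: rolls=8,2 (sum=10), consumes 2 rolls
Frame 6 starts at roll index 9: roll=10 (strike), consumes 1 roll
Frame 7 starts at roll index 10: rolls=0,7 (sum=7), consumes 2 rolls
Frame 8 starts at roll index 12: rolls=4,5 (sum=9), consumes 2 rolls
Frame 9 starts at roll index 14: rolls=1,8 (sum=9), consumes 2 rolls
Frame 10 starts at roll index 16: 2 remaining rolls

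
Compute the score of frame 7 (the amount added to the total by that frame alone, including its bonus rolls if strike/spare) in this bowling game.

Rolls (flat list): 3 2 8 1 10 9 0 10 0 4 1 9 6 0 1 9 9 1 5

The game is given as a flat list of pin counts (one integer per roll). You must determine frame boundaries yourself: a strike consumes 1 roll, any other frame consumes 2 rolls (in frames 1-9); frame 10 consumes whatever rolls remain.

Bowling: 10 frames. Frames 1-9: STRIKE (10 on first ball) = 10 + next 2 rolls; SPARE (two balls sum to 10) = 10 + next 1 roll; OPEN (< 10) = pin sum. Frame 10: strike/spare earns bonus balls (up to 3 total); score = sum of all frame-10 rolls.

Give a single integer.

Answer: 16

Derivation:
Frame 1: OPEN (3+2=5). Cumulative: 5
Frame 2: OPEN (8+1=9). Cumulative: 14
Frame 3: STRIKE. 10 + next two rolls (9+0) = 19. Cumulative: 33
Frame 4: OPEN (9+0=9). Cumulative: 42
Frame 5: STRIKE. 10 + next two rolls (0+4) = 14. Cumulative: 56
Frame 6: OPEN (0+4=4). Cumulative: 60
Frame 7: SPARE (1+9=10). 10 + next roll (6) = 16. Cumulative: 76
Frame 8: OPEN (6+0=6). Cumulative: 82
Frame 9: SPARE (1+9=10). 10 + next roll (9) = 19. Cumulative: 101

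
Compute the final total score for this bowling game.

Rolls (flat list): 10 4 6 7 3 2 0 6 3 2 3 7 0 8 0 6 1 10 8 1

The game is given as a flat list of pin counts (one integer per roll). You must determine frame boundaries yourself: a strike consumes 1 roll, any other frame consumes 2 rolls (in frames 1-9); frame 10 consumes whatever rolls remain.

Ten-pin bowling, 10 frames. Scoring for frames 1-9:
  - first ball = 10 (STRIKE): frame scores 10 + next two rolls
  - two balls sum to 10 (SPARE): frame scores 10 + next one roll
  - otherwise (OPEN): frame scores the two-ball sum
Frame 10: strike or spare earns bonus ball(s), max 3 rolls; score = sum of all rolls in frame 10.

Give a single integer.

Frame 1: STRIKE. 10 + next two rolls (4+6) = 20. Cumulative: 20
Frame 2: SPARE (4+6=10). 10 + next roll (7) = 17. Cumulative: 37
Frame 3: SPARE (7+3=10). 10 + next roll (2) = 12. Cumulative: 49
Frame 4: OPEN (2+0=2). Cumulative: 51
Frame 5: OPEN (6+3=9). Cumulative: 60
Frame 6: OPEN (2+3=5). Cumulative: 65
Frame 7: OPEN (7+0=7). Cumulative: 72
Frame 8: OPEN (8+0=8). Cumulative: 80
Frame 9: OPEN (6+1=7). Cumulative: 87
Frame 10: STRIKE. Sum of all frame-10 rolls (10+8+1) = 19. Cumulative: 106

Answer: 106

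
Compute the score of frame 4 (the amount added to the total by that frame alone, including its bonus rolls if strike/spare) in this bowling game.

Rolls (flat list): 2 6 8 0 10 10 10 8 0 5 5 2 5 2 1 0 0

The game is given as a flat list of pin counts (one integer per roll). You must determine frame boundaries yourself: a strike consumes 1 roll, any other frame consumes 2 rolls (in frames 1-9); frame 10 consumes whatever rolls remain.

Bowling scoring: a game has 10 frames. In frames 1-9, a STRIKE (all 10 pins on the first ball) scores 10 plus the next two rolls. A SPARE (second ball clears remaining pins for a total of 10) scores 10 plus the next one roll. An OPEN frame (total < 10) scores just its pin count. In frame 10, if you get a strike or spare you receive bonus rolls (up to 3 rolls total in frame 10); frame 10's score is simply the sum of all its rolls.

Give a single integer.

Answer: 28

Derivation:
Frame 1: OPEN (2+6=8). Cumulative: 8
Frame 2: OPEN (8+0=8). Cumulative: 16
Frame 3: STRIKE. 10 + next two rolls (10+10) = 30. Cumulative: 46
Frame 4: STRIKE. 10 + next two rolls (10+8) = 28. Cumulative: 74
Frame 5: STRIKE. 10 + next two rolls (8+0) = 18. Cumulative: 92
Frame 6: OPEN (8+0=8). Cumulative: 100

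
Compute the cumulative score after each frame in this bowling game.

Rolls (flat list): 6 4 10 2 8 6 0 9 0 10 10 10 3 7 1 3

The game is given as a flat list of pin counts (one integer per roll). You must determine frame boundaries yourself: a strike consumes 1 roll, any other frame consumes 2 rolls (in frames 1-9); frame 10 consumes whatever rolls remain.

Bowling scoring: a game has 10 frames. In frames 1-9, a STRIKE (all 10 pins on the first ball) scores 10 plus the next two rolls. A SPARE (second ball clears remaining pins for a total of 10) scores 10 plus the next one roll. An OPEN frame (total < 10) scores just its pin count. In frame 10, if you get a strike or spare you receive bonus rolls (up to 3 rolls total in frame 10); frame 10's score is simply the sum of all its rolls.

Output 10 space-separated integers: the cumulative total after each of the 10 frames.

Answer: 20 40 56 62 71 101 124 144 155 159

Derivation:
Frame 1: SPARE (6+4=10). 10 + next roll (10) = 20. Cumulative: 20
Frame 2: STRIKE. 10 + next two rolls (2+8) = 20. Cumulative: 40
Frame 3: SPARE (2+8=10). 10 + next roll (6) = 16. Cumulative: 56
Frame 4: OPEN (6+0=6). Cumulative: 62
Frame 5: OPEN (9+0=9). Cumulative: 71
Frame 6: STRIKE. 10 + next two rolls (10+10) = 30. Cumulative: 101
Frame 7: STRIKE. 10 + next two rolls (10+3) = 23. Cumulative: 124
Frame 8: STRIKE. 10 + next two rolls (3+7) = 20. Cumulative: 144
Frame 9: SPARE (3+7=10). 10 + next roll (1) = 11. Cumulative: 155
Frame 10: OPEN. Sum of all frame-10 rolls (1+3) = 4. Cumulative: 159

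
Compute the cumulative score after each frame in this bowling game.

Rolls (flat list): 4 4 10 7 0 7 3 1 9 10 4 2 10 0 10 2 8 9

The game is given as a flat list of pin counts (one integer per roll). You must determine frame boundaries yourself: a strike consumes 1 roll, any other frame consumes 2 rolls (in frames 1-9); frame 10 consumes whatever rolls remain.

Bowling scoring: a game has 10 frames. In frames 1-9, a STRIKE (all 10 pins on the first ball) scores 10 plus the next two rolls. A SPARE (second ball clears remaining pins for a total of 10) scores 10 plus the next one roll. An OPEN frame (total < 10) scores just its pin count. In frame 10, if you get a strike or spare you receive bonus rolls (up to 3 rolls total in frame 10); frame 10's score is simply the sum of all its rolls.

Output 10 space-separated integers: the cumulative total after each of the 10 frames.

Answer: 8 25 32 43 63 79 85 105 117 136

Derivation:
Frame 1: OPEN (4+4=8). Cumulative: 8
Frame 2: STRIKE. 10 + next two rolls (7+0) = 17. Cumulative: 25
Frame 3: OPEN (7+0=7). Cumulative: 32
Frame 4: SPARE (7+3=10). 10 + next roll (1) = 11. Cumulative: 43
Frame 5: SPARE (1+9=10). 10 + next roll (10) = 20. Cumulative: 63
Frame 6: STRIKE. 10 + next two rolls (4+2) = 16. Cumulative: 79
Frame 7: OPEN (4+2=6). Cumulative: 85
Frame 8: STRIKE. 10 + next two rolls (0+10) = 20. Cumulative: 105
Frame 9: SPARE (0+10=10). 10 + next roll (2) = 12. Cumulative: 117
Frame 10: SPARE. Sum of all frame-10 rolls (2+8+9) = 19. Cumulative: 136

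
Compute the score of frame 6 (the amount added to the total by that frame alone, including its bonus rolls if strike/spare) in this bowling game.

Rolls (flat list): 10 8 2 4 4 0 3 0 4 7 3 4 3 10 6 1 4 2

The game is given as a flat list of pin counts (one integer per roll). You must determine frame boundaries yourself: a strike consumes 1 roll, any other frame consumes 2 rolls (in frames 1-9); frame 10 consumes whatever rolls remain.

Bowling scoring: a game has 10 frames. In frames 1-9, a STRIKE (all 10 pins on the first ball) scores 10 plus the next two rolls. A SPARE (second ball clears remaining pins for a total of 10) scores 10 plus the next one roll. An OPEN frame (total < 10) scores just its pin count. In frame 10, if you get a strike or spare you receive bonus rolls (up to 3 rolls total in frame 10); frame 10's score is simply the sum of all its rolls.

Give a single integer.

Answer: 14

Derivation:
Frame 1: STRIKE. 10 + next two rolls (8+2) = 20. Cumulative: 20
Frame 2: SPARE (8+2=10). 10 + next roll (4) = 14. Cumulative: 34
Frame 3: OPEN (4+4=8). Cumulative: 42
Frame 4: OPEN (0+3=3). Cumulative: 45
Frame 5: OPEN (0+4=4). Cumulative: 49
Frame 6: SPARE (7+3=10). 10 + next roll (4) = 14. Cumulative: 63
Frame 7: OPEN (4+3=7). Cumulative: 70
Frame 8: STRIKE. 10 + next two rolls (6+1) = 17. Cumulative: 87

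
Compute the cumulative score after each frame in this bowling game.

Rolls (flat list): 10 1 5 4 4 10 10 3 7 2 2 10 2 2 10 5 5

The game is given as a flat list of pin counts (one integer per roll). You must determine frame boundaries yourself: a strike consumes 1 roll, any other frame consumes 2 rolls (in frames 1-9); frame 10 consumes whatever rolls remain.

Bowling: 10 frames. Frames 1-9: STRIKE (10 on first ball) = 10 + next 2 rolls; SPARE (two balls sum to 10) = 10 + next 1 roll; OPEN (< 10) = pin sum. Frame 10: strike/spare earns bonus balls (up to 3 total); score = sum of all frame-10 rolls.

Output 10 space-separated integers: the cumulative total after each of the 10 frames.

Answer: 16 22 30 53 73 85 89 103 107 127

Derivation:
Frame 1: STRIKE. 10 + next two rolls (1+5) = 16. Cumulative: 16
Frame 2: OPEN (1+5=6). Cumulative: 22
Frame 3: OPEN (4+4=8). Cumulative: 30
Frame 4: STRIKE. 10 + next two rolls (10+3) = 23. Cumulative: 53
Frame 5: STRIKE. 10 + next two rolls (3+7) = 20. Cumulative: 73
Frame 6: SPARE (3+7=10). 10 + next roll (2) = 12. Cumulative: 85
Frame 7: OPEN (2+2=4). Cumulative: 89
Frame 8: STRIKE. 10 + next two rolls (2+2) = 14. Cumulative: 103
Frame 9: OPEN (2+2=4). Cumulative: 107
Frame 10: STRIKE. Sum of all frame-10 rolls (10+5+5) = 20. Cumulative: 127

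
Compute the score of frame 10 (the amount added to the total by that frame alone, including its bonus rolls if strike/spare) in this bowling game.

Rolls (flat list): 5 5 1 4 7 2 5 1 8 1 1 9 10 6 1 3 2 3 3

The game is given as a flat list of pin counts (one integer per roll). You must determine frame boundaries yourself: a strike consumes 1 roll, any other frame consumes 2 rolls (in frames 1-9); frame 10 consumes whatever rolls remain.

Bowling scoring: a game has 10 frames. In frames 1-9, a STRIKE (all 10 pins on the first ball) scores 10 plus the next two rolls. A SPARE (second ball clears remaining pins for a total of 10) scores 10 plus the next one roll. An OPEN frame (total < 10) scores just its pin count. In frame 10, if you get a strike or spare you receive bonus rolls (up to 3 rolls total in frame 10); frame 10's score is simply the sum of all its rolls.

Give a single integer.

Frame 1: SPARE (5+5=10). 10 + next roll (1) = 11. Cumulative: 11
Frame 2: OPEN (1+4=5). Cumulative: 16
Frame 3: OPEN (7+2=9). Cumulative: 25
Frame 4: OPEN (5+1=6). Cumulative: 31
Frame 5: OPEN (8+1=9). Cumulative: 40
Frame 6: SPARE (1+9=10). 10 + next roll (10) = 20. Cumulative: 60
Frame 7: STRIKE. 10 + next two rolls (6+1) = 17. Cumulative: 77
Frame 8: OPEN (6+1=7). Cumulative: 84
Frame 9: OPEN (3+2=5). Cumulative: 89
Frame 10: OPEN. Sum of all frame-10 rolls (3+3) = 6. Cumulative: 95

Answer: 6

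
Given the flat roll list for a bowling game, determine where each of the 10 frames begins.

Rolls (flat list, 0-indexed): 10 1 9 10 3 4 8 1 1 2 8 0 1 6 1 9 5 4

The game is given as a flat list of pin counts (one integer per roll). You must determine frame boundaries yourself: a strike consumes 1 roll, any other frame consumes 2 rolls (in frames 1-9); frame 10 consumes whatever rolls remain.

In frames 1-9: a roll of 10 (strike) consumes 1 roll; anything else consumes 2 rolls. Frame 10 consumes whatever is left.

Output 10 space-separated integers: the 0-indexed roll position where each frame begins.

Answer: 0 1 3 4 6 8 10 12 14 16

Derivation:
Frame 1 starts at roll index 0: roll=10 (strike), consumes 1 roll
Frame 2 starts at roll index 1: rolls=1,9 (sum=10), consumes 2 rolls
Frame 3 starts at roll index 3: roll=10 (strike), consumes 1 roll
Frame 4 starts at roll index 4: rolls=3,4 (sum=7), consumes 2 rolls
Frame 5 starts at roll index 6: rolls=8,1 (sum=9), consumes 2 rolls
Frame 6 starts at roll index 8: rolls=1,2 (sum=3), consumes 2 rolls
Frame 7 starts at roll index 10: rolls=8,0 (sum=8), consumes 2 rolls
Frame 8 starts at roll index 12: rolls=1,6 (sum=7), consumes 2 rolls
Frame 9 starts at roll index 14: rolls=1,9 (sum=10), consumes 2 rolls
Frame 10 starts at roll index 16: 2 remaining rolls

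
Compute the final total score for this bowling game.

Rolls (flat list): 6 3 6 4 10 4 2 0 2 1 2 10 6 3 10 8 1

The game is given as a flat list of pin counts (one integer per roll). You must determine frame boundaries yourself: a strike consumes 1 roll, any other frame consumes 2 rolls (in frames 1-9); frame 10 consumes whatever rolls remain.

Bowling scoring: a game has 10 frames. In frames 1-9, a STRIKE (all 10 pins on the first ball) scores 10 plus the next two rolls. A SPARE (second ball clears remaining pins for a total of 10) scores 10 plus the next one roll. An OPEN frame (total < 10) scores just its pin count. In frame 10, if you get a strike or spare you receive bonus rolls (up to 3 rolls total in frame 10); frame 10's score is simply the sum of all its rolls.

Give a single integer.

Frame 1: OPEN (6+3=9). Cumulative: 9
Frame 2: SPARE (6+4=10). 10 + next roll (10) = 20. Cumulative: 29
Frame 3: STRIKE. 10 + next two rolls (4+2) = 16. Cumulative: 45
Frame 4: OPEN (4+2=6). Cumulative: 51
Frame 5: OPEN (0+2=2). Cumulative: 53
Frame 6: OPEN (1+2=3). Cumulative: 56
Frame 7: STRIKE. 10 + next two rolls (6+3) = 19. Cumulative: 75
Frame 8: OPEN (6+3=9). Cumulative: 84
Frame 9: STRIKE. 10 + next two rolls (8+1) = 19. Cumulative: 103
Frame 10: OPEN. Sum of all frame-10 rolls (8+1) = 9. Cumulative: 112

Answer: 112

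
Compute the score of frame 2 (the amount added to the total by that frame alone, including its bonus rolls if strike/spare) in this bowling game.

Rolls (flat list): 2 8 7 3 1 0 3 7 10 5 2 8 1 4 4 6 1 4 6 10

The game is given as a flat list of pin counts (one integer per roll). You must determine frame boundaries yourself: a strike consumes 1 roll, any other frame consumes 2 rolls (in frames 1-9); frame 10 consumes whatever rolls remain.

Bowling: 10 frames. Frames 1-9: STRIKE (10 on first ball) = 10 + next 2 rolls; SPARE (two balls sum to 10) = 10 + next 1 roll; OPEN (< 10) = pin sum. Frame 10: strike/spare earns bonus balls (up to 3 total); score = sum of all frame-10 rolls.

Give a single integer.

Frame 1: SPARE (2+8=10). 10 + next roll (7) = 17. Cumulative: 17
Frame 2: SPARE (7+3=10). 10 + next roll (1) = 11. Cumulative: 28
Frame 3: OPEN (1+0=1). Cumulative: 29
Frame 4: SPARE (3+7=10). 10 + next roll (10) = 20. Cumulative: 49

Answer: 11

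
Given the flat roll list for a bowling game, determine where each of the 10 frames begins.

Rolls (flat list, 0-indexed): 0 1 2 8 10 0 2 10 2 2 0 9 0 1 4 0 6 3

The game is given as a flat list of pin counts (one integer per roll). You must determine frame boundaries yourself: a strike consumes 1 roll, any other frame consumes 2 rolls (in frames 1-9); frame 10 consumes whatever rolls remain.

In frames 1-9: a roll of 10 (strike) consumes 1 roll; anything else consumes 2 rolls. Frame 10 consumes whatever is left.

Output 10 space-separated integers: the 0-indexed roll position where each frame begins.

Answer: 0 2 4 5 7 8 10 12 14 16

Derivation:
Frame 1 starts at roll index 0: rolls=0,1 (sum=1), consumes 2 rolls
Frame 2 starts at roll index 2: rolls=2,8 (sum=10), consumes 2 rolls
Frame 3 starts at roll index 4: roll=10 (strike), consumes 1 roll
Frame 4 starts at roll index 5: rolls=0,2 (sum=2), consumes 2 rolls
Frame 5 starts at roll index 7: roll=10 (strike), consumes 1 roll
Frame 6 starts at roll index 8: rolls=2,2 (sum=4), consumes 2 rolls
Frame 7 starts at roll index 10: rolls=0,9 (sum=9), consumes 2 rolls
Frame 8 starts at roll index 12: rolls=0,1 (sum=1), consumes 2 rolls
Frame 9 starts at roll index 14: rolls=4,0 (sum=4), consumes 2 rolls
Frame 10 starts at roll index 16: 2 remaining rolls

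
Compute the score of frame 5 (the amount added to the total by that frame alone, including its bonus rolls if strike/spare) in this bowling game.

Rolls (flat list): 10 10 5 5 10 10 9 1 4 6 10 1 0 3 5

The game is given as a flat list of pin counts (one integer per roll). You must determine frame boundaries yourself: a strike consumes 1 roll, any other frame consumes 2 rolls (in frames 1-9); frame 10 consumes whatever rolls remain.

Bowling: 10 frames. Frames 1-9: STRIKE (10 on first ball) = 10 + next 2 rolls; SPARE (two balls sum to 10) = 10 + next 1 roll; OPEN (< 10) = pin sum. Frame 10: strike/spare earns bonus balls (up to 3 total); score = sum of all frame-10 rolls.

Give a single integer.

Answer: 20

Derivation:
Frame 1: STRIKE. 10 + next two rolls (10+5) = 25. Cumulative: 25
Frame 2: STRIKE. 10 + next two rolls (5+5) = 20. Cumulative: 45
Frame 3: SPARE (5+5=10). 10 + next roll (10) = 20. Cumulative: 65
Frame 4: STRIKE. 10 + next two rolls (10+9) = 29. Cumulative: 94
Frame 5: STRIKE. 10 + next two rolls (9+1) = 20. Cumulative: 114
Frame 6: SPARE (9+1=10). 10 + next roll (4) = 14. Cumulative: 128
Frame 7: SPARE (4+6=10). 10 + next roll (10) = 20. Cumulative: 148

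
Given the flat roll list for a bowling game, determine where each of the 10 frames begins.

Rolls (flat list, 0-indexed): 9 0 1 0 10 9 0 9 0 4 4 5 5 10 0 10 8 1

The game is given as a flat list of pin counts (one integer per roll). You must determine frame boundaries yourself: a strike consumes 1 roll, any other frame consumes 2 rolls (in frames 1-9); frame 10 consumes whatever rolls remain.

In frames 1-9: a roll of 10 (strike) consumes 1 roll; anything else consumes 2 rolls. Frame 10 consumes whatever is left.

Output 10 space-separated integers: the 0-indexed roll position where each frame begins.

Frame 1 starts at roll index 0: rolls=9,0 (sum=9), consumes 2 rolls
Frame 2 starts at roll index 2: rolls=1,0 (sum=1), consumes 2 rolls
Frame 3 starts at roll index 4: roll=10 (strike), consumes 1 roll
Frame 4 starts at roll index 5: rolls=9,0 (sum=9), consumes 2 rolls
Frame 5 starts at roll index 7: rolls=9,0 (sum=9), consumes 2 rolls
Frame 6 starts at roll index 9: rolls=4,4 (sum=8), consumes 2 rolls
Frame 7 starts at roll index 11: rolls=5,5 (sum=10), consumes 2 rolls
Frame 8 starts at roll index 13: roll=10 (strike), consumes 1 roll
Frame 9 starts at roll index 14: rolls=0,10 (sum=10), consumes 2 rolls
Frame 10 starts at roll index 16: 2 remaining rolls

Answer: 0 2 4 5 7 9 11 13 14 16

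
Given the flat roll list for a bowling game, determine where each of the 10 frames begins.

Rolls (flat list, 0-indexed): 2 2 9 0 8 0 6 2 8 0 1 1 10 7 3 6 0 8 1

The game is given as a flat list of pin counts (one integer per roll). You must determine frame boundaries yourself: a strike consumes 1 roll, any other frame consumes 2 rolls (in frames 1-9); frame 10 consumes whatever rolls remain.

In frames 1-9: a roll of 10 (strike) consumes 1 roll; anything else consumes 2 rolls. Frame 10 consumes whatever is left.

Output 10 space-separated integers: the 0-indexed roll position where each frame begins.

Answer: 0 2 4 6 8 10 12 13 15 17

Derivation:
Frame 1 starts at roll index 0: rolls=2,2 (sum=4), consumes 2 rolls
Frame 2 starts at roll index 2: rolls=9,0 (sum=9), consumes 2 rolls
Frame 3 starts at roll index 4: rolls=8,0 (sum=8), consumes 2 rolls
Frame 4 starts at roll index 6: rolls=6,2 (sum=8), consumes 2 rolls
Frame 5 starts at roll index 8: rolls=8,0 (sum=8), consumes 2 rolls
Frame 6 starts at roll index 10: rolls=1,1 (sum=2), consumes 2 rolls
Frame 7 starts at roll index 12: roll=10 (strike), consumes 1 roll
Frame 8 starts at roll index 13: rolls=7,3 (sum=10), consumes 2 rolls
Frame 9 starts at roll index 15: rolls=6,0 (sum=6), consumes 2 rolls
Frame 10 starts at roll index 17: 2 remaining rolls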